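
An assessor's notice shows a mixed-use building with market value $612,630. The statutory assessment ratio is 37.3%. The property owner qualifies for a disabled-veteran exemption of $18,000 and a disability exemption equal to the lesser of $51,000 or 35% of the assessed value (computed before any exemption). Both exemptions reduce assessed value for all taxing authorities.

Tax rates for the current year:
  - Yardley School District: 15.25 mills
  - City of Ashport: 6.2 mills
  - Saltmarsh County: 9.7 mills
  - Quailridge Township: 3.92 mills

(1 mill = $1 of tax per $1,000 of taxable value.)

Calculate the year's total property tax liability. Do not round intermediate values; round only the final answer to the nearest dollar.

$5,594

Assessed value = $612,630 × 0.373 = $228,510.99
Disability exemption = min($51,000, 35% × $228,510.99) = min($51,000, $79,978.8465) = $51,000 (dollar cap binds)
Taxable value = $228,510.99 − $18,000 − $51,000 = $159,510.99
Yardley School District: $159,510.99 × 0.01525 = $2,432.5425975
City of Ashport: $159,510.99 × 0.0062 = $988.968138
Saltmarsh County: $159,510.99 × 0.0097 = $1,547.256603
Quailridge Township: $159,510.99 × 0.00392 = $625.2830808
Total = $5,594.0504193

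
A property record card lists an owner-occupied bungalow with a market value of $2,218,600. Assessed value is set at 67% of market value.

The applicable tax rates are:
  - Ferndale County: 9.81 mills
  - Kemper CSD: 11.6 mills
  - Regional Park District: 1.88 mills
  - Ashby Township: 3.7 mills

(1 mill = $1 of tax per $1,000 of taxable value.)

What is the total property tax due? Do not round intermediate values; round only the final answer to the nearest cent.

$40,119.61

Assessed value = $2,218,600 × 0.67 = $1,486,462
Ferndale County: $1,486,462 × 0.00981 = $14,582.19222
Kemper CSD: $1,486,462 × 0.0116 = $17,242.9592
Regional Park District: $1,486,462 × 0.00188 = $2,794.54856
Ashby Township: $1,486,462 × 0.0037 = $5,499.9094
Total = $14,582.19222 + $17,242.9592 + $2,794.54856 + $5,499.9094 = $40,119.60938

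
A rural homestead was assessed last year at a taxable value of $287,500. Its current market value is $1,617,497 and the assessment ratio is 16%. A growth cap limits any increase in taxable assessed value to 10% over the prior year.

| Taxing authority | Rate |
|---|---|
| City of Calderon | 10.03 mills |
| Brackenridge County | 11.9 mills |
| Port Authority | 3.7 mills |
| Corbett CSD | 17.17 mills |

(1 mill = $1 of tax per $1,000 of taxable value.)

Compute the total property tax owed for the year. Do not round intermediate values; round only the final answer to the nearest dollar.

Uncapped assessed value = $1,617,497 × 0.16 = $258,799.52
Cap limit = $287,500 × 1.1 = $316,250
Taxable assessed value = min($258,799.52, $316,250) = $258,799.52 (cap does not bind)
City of Calderon: $258,799.52 × 0.01003 = $2,595.7591856
Brackenridge County: $258,799.52 × 0.0119 = $3,079.714288
Port Authority: $258,799.52 × 0.0037 = $957.558224
Corbett CSD: $258,799.52 × 0.01717 = $4,443.5877584
Total = $11,076.619456

$11,077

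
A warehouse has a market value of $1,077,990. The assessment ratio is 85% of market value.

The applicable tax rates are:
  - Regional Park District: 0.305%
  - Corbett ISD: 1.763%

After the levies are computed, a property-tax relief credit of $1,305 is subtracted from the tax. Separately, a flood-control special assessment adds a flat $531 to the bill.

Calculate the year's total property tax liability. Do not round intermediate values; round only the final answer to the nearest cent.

$18,174.91

Assessed value = $1,077,990 × 0.85 = $916,291.5
Regional Park District: $916,291.5 × 0.00305 = $2,794.689075
Corbett ISD: $916,291.5 × 0.01763 = $16,154.219145
Levies subtotal = $18,948.90822
After credit = $18,948.90822 − $1,305 = $17,643.90822
Total = $17,643.90822 + $531 = $18,174.90822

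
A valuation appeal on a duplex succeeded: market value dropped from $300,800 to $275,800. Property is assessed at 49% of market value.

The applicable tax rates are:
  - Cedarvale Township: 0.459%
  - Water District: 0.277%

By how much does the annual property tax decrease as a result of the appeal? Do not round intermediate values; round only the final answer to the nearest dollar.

$90

Old assessed value = $300,800 × 0.49 = $147,392
New assessed value = $275,800 × 0.49 = $135,142
Combined rate = 0.00459 + 0.00277 = 0.00736
Old tax = $147,392 × 0.00736 = $1,084.80512
New tax = $135,142 × 0.00736 = $994.64512
Reduction = $1,084.80512 − $994.64512 = $90.16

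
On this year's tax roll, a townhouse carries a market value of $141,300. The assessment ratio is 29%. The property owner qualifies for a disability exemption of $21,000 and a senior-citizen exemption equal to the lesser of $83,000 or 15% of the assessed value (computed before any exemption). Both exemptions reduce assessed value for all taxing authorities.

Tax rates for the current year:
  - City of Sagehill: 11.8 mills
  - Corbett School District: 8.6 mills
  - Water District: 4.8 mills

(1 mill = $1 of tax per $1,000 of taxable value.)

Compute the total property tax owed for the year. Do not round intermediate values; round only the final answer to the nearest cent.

Assessed value = $141,300 × 0.29 = $40,977
Senior-citizen exemption = min($83,000, 15% × $40,977) = min($83,000, $6,146.55) = $6,146.55 (percentage binds)
Taxable value = $40,977 − $21,000 − $6,146.55 = $13,830.45
City of Sagehill: $13,830.45 × 0.0118 = $163.19931
Corbett School District: $13,830.45 × 0.0086 = $118.94187
Water District: $13,830.45 × 0.0048 = $66.38616
Total = $348.52734

$348.53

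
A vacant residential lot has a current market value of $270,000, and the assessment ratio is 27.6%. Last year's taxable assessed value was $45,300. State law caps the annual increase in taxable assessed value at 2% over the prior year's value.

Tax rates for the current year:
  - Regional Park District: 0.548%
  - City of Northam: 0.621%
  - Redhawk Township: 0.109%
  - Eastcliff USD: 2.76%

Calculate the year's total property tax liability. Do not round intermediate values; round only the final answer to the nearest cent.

$1,865.80

Uncapped assessed value = $270,000 × 0.276 = $74,520
Cap limit = $45,300 × 1.02 = $46,206
Taxable assessed value = min($74,520, $46,206) = $46,206 (cap binds)
Regional Park District: $46,206 × 0.00548 = $253.20888
City of Northam: $46,206 × 0.00621 = $286.93926
Redhawk Township: $46,206 × 0.00109 = $50.36454
Eastcliff USD: $46,206 × 0.0276 = $1,275.2856
Total = $1,865.79828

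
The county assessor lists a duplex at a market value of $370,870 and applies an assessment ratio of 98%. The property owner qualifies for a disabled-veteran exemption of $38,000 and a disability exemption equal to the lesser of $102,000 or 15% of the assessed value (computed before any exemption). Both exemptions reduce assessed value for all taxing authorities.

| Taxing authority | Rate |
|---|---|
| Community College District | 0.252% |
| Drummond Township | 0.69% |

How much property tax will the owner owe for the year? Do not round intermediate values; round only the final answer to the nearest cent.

$2,552.20

Assessed value = $370,870 × 0.98 = $363,452.6
Disability exemption = min($102,000, 15% × $363,452.6) = min($102,000, $54,517.89) = $54,517.89 (percentage binds)
Taxable value = $363,452.6 − $38,000 − $54,517.89 = $270,934.71
Community College District: $270,934.71 × 0.00252 = $682.7554692
Drummond Township: $270,934.71 × 0.0069 = $1,869.449499
Total = $2,552.2049682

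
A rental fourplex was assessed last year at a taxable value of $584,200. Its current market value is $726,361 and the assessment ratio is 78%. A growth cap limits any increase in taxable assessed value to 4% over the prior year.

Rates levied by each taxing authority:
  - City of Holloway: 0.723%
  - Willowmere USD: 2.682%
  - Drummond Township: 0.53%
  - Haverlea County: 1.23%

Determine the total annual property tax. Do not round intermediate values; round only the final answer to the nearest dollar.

Uncapped assessed value = $726,361 × 0.78 = $566,561.58
Cap limit = $584,200 × 1.04 = $607,568
Taxable assessed value = min($566,561.58, $607,568) = $566,561.58 (cap does not bind)
City of Holloway: $566,561.58 × 0.00723 = $4,096.2402234
Willowmere USD: $566,561.58 × 0.02682 = $15,195.1815756
Drummond Township: $566,561.58 × 0.0053 = $3,002.776374
Haverlea County: $566,561.58 × 0.0123 = $6,968.707434
Total = $29,262.905607

$29,263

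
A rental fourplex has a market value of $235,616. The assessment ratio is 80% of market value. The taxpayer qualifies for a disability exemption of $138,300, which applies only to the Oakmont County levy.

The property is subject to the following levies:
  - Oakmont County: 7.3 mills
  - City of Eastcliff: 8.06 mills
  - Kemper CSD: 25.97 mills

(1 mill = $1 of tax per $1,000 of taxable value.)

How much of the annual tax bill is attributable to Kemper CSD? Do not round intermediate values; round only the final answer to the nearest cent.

$4,895.16

Assessed value = $235,616 × 0.8 = $188,492.8
Kemper CSD taxable value = $188,492.8 (exemption does not apply)
Kemper CSD levy = $188,492.8 × 0.02597 = $4,895.158016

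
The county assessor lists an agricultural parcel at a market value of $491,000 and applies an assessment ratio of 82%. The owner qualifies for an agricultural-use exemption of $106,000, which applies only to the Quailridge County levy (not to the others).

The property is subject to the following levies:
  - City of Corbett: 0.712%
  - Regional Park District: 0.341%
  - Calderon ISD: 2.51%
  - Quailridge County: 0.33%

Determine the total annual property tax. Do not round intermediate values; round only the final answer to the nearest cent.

$15,324.20

Assessed value = $491,000 × 0.82 = $402,620
City of Corbett: $402,620 × 0.00712 = $2,866.6544
Regional Park District: $402,620 × 0.00341 = $1,372.9342
Calderon ISD: $402,620 × 0.0251 = $10,105.762
Quailridge County: ($402,620 − $106,000) × 0.0033 = $296,620 × 0.0033 = $978.846
Total = $15,324.1966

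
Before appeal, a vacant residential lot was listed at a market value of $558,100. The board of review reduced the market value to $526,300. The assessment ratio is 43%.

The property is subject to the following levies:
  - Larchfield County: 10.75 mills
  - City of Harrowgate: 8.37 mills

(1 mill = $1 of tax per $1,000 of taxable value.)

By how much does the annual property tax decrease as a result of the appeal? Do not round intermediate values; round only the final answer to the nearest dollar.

$261

Old assessed value = $558,100 × 0.43 = $239,983
New assessed value = $526,300 × 0.43 = $226,309
Combined rate = 0.01075 + 0.00837 = 0.01912
Old tax = $239,983 × 0.01912 = $4,588.47496
New tax = $226,309 × 0.01912 = $4,327.02808
Reduction = $4,588.47496 − $4,327.02808 = $261.44688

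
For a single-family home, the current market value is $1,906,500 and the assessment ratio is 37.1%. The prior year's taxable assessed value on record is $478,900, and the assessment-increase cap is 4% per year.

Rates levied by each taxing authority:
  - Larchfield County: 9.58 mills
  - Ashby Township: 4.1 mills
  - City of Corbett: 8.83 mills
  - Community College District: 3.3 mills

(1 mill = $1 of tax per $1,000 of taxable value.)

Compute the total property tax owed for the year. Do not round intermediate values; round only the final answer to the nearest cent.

$12,854.83

Uncapped assessed value = $1,906,500 × 0.371 = $707,311.5
Cap limit = $478,900 × 1.04 = $498,056
Taxable assessed value = min($707,311.5, $498,056) = $498,056 (cap binds)
Larchfield County: $498,056 × 0.00958 = $4,771.37648
Ashby Township: $498,056 × 0.0041 = $2,042.0296
City of Corbett: $498,056 × 0.00883 = $4,397.83448
Community College District: $498,056 × 0.0033 = $1,643.5848
Total = $12,854.82536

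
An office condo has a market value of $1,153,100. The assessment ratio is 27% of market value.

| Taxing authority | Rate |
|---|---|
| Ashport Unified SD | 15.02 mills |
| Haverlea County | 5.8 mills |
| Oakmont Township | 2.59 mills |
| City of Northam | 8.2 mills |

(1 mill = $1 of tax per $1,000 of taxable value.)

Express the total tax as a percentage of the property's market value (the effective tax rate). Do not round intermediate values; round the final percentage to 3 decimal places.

0.853%

Assessed value = $1,153,100 × 0.27 = $311,337
Ashport Unified SD: $311,337 × 0.01502 = $4,676.28174
Haverlea County: $311,337 × 0.0058 = $1,805.7546
Oakmont Township: $311,337 × 0.00259 = $806.36283
City of Northam: $311,337 × 0.0082 = $2,552.9634
Total tax = $9,841.36257
Effective rate = $9,841.36257 ÷ $1,153,100 = 0.853% of market value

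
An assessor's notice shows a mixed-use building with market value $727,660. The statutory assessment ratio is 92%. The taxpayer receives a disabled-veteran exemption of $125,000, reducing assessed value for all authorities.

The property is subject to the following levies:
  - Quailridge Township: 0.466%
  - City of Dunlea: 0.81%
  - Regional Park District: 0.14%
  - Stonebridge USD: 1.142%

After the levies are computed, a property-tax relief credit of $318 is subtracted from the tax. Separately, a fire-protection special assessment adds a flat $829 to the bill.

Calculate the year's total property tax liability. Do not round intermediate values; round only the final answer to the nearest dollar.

Assessed value = $727,660 × 0.92 = $669,447.2
Taxable value = $669,447.2 − $125,000 = $544,447.2
Quailridge Township: $544,447.2 × 0.00466 = $2,537.123952
City of Dunlea: $544,447.2 × 0.0081 = $4,410.02232
Regional Park District: $544,447.2 × 0.0014 = $762.22608
Stonebridge USD: $544,447.2 × 0.01142 = $6,217.587024
Levies subtotal = $13,926.959376
After credit = $13,926.959376 − $318 = $13,608.959376
Total = $13,608.959376 + $829 = $14,437.959376

$14,438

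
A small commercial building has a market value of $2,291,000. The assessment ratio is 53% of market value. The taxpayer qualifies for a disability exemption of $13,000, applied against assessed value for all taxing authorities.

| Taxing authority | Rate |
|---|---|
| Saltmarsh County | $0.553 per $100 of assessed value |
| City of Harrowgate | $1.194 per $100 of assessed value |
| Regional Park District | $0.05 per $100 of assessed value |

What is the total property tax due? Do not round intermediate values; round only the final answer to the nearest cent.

$21,586.10

Assessed value = $2,291,000 × 0.53 = $1,214,230
Taxable value = $1,214,230 − $13,000 = $1,201,230
Saltmarsh County: $1,201,230 × 0.00553 = $6,642.8019
City of Harrowgate: $1,201,230 × 0.01194 = $14,342.6862
Regional Park District: $1,201,230 × 0.0005 = $600.615
Total = $6,642.8019 + $14,342.6862 + $600.615 = $21,586.1031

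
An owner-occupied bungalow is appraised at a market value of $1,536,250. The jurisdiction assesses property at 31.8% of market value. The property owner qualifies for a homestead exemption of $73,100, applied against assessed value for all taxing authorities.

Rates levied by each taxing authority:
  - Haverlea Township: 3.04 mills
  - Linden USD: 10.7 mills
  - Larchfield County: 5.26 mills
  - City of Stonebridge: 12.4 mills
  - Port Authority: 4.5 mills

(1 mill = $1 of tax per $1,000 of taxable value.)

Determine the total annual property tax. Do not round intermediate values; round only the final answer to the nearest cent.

$14,913.85

Assessed value = $1,536,250 × 0.318 = $488,527.5
Taxable value = $488,527.5 − $73,100 = $415,427.5
Haverlea Township: $415,427.5 × 0.00304 = $1,262.8996
Linden USD: $415,427.5 × 0.0107 = $4,445.07425
Larchfield County: $415,427.5 × 0.00526 = $2,185.14865
City of Stonebridge: $415,427.5 × 0.0124 = $5,151.301
Port Authority: $415,427.5 × 0.0045 = $1,869.42375
Total = $1,262.8996 + $4,445.07425 + $2,185.14865 + $5,151.301 + $1,869.42375 = $14,913.84725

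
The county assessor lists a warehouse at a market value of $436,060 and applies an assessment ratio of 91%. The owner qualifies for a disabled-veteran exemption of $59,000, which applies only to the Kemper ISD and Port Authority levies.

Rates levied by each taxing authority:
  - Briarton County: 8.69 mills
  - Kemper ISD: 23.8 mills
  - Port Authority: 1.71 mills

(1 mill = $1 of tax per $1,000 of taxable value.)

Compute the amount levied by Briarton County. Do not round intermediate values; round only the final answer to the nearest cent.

Assessed value = $436,060 × 0.91 = $396,814.6
Briarton County taxable value = $396,814.6 (exemption does not apply)
Briarton County levy = $396,814.6 × 0.00869 = $3,448.318874

$3,448.32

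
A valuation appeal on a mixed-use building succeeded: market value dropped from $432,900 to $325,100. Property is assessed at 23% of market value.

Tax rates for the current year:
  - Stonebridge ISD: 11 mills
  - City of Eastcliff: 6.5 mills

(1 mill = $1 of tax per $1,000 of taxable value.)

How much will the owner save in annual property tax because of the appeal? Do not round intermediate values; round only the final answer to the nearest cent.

Old assessed value = $432,900 × 0.23 = $99,567
New assessed value = $325,100 × 0.23 = $74,773
Combined rate = 0.011 + 0.0065 = 0.0175
Old tax = $99,567 × 0.0175 = $1,742.4225
New tax = $74,773 × 0.0175 = $1,308.5275
Reduction = $1,742.4225 − $1,308.5275 = $433.895

$433.90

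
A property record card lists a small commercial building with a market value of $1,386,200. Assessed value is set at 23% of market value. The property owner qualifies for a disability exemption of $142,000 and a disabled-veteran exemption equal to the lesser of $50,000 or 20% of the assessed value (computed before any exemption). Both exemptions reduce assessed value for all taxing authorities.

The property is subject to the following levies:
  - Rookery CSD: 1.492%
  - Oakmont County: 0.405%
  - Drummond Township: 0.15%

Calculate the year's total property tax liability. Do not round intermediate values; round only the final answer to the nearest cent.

$2,596.13

Assessed value = $1,386,200 × 0.23 = $318,826
Disabled-veteran exemption = min($50,000, 20% × $318,826) = min($50,000, $63,765.2) = $50,000 (dollar cap binds)
Taxable value = $318,826 − $142,000 − $50,000 = $126,826
Rookery CSD: $126,826 × 0.01492 = $1,892.24392
Oakmont County: $126,826 × 0.00405 = $513.6453
Drummond Township: $126,826 × 0.0015 = $190.239
Total = $2,596.12822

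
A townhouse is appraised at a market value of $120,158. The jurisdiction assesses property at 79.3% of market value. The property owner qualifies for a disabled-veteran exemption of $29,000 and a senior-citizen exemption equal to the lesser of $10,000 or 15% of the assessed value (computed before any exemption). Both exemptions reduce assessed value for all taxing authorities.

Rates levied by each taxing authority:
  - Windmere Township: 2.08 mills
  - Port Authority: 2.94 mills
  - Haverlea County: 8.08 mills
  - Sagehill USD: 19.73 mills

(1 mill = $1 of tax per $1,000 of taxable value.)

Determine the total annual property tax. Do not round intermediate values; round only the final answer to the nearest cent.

Assessed value = $120,158 × 0.793 = $95,285.294
Senior-citizen exemption = min($10,000, 15% × $95,285.294) = min($10,000, $14,292.7941) = $10,000 (dollar cap binds)
Taxable value = $95,285.294 − $29,000 − $10,000 = $56,285.294
Windmere Township: $56,285.294 × 0.00208 = $117.07341152
Port Authority: $56,285.294 × 0.00294 = $165.47876436
Haverlea County: $56,285.294 × 0.00808 = $454.78517552
Sagehill USD: $56,285.294 × 0.01973 = $1,110.50885062
Total = $1,847.84620202

$1,847.85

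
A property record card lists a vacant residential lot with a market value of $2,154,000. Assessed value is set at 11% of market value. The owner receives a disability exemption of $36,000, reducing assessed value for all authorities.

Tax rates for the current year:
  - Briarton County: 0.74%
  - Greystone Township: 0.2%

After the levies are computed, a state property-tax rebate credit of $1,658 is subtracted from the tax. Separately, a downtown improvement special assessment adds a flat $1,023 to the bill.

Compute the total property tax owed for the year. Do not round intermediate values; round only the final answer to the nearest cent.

$1,253.84

Assessed value = $2,154,000 × 0.11 = $236,940
Taxable value = $236,940 − $36,000 = $200,940
Briarton County: $200,940 × 0.0074 = $1,486.956
Greystone Township: $200,940 × 0.002 = $401.88
Levies subtotal = $1,888.836
After credit = $1,888.836 − $1,658 = $230.836
Total = $230.836 + $1,023 = $1,253.836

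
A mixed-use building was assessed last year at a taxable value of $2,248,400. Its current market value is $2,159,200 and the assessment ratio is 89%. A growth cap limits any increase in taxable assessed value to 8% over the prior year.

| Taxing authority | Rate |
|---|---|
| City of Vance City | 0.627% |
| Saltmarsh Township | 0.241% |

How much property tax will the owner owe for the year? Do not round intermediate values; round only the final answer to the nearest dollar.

$16,680

Uncapped assessed value = $2,159,200 × 0.89 = $1,921,688
Cap limit = $2,248,400 × 1.08 = $2,428,272
Taxable assessed value = min($1,921,688, $2,428,272) = $1,921,688 (cap does not bind)
City of Vance City: $1,921,688 × 0.00627 = $12,048.98376
Saltmarsh Township: $1,921,688 × 0.00241 = $4,631.26808
Total = $16,680.25184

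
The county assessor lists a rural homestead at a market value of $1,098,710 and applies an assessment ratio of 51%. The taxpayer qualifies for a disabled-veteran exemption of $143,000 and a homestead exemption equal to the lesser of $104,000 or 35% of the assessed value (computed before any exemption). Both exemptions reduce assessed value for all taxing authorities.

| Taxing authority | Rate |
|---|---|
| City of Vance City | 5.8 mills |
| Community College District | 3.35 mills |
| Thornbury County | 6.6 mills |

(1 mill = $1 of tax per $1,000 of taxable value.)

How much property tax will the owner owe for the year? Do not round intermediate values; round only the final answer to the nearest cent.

$4,935.14

Assessed value = $1,098,710 × 0.51 = $560,342.1
Homestead exemption = min($104,000, 35% × $560,342.1) = min($104,000, $196,119.735) = $104,000 (dollar cap binds)
Taxable value = $560,342.1 − $143,000 − $104,000 = $313,342.1
City of Vance City: $313,342.1 × 0.0058 = $1,817.38418
Community College District: $313,342.1 × 0.00335 = $1,049.696035
Thornbury County: $313,342.1 × 0.0066 = $2,068.05786
Total = $4,935.138075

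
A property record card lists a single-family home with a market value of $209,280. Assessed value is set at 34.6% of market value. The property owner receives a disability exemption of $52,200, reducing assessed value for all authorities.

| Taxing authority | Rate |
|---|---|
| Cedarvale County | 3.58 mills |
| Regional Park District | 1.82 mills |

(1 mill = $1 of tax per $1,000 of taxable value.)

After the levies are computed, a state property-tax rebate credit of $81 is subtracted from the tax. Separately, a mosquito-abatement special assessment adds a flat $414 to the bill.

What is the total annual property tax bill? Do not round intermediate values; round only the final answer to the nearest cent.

$442.14

Assessed value = $209,280 × 0.346 = $72,410.88
Taxable value = $72,410.88 − $52,200 = $20,210.88
Cedarvale County: $20,210.88 × 0.00358 = $72.3549504
Regional Park District: $20,210.88 × 0.00182 = $36.7838016
Levies subtotal = $109.138752
After credit = $109.138752 − $81 = $28.138752
Total = $28.138752 + $414 = $442.138752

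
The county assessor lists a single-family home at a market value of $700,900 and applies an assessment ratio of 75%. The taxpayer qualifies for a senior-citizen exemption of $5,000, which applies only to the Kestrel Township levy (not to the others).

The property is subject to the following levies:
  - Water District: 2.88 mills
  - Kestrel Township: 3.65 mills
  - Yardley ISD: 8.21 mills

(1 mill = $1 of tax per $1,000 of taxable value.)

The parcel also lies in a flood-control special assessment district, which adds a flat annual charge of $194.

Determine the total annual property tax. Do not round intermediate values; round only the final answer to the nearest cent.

Assessed value = $700,900 × 0.75 = $525,675
Water District: $525,675 × 0.00288 = $1,513.944
Kestrel Township: ($525,675 − $5,000) × 0.00365 = $520,675 × 0.00365 = $1,900.46375
Yardley ISD: $525,675 × 0.00821 = $4,315.79175
Levies subtotal = $7,730.1995
Total = $7,730.1995 + $194 = $7,924.1995

$7,924.20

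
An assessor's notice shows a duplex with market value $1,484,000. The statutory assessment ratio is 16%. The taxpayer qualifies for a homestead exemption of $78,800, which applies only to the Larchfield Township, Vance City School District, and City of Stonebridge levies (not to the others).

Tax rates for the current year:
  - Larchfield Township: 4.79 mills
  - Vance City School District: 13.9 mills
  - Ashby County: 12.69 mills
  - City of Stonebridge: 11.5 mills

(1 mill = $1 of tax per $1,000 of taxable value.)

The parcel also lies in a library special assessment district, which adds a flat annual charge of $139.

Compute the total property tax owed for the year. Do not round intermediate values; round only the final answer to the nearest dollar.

$7,941

Assessed value = $1,484,000 × 0.16 = $237,440
Larchfield Township: ($237,440 − $78,800) × 0.00479 = $158,640 × 0.00479 = $759.8856
Vance City School District: ($237,440 − $78,800) × 0.0139 = $158,640 × 0.0139 = $2,205.096
Ashby County: $237,440 × 0.01269 = $3,013.1136
City of Stonebridge: ($237,440 − $78,800) × 0.0115 = $158,640 × 0.0115 = $1,824.36
Levies subtotal = $7,802.4552
Total = $7,802.4552 + $139 = $7,941.4552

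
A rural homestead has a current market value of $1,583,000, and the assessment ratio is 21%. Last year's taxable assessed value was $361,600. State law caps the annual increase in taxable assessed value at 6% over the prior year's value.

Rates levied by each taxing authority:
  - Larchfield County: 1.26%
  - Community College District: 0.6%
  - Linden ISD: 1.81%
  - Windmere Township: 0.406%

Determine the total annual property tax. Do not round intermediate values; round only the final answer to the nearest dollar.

$13,550

Uncapped assessed value = $1,583,000 × 0.21 = $332,430
Cap limit = $361,600 × 1.06 = $383,296
Taxable assessed value = min($332,430, $383,296) = $332,430 (cap does not bind)
Larchfield County: $332,430 × 0.0126 = $4,188.618
Community College District: $332,430 × 0.006 = $1,994.58
Linden ISD: $332,430 × 0.0181 = $6,016.983
Windmere Township: $332,430 × 0.00406 = $1,349.6658
Total = $13,549.8468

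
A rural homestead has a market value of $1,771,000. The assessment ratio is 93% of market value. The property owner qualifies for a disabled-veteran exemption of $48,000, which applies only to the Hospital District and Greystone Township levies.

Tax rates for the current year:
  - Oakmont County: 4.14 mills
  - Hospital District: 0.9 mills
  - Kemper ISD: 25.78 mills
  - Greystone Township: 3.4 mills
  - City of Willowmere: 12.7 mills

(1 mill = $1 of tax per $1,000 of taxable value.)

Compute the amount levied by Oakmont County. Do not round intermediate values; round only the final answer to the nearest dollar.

$6,819

Assessed value = $1,771,000 × 0.93 = $1,647,030
Oakmont County taxable value = $1,647,030 (exemption does not apply)
Oakmont County levy = $1,647,030 × 0.00414 = $6,818.7042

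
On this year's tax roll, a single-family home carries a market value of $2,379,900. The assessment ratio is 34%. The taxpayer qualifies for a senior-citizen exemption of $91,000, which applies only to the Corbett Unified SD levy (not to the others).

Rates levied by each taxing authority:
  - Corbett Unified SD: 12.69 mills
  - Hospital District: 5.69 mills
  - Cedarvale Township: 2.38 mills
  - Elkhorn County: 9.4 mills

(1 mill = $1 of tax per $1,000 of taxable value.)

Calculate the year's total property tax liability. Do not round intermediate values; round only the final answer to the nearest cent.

$23,249.66

Assessed value = $2,379,900 × 0.34 = $809,166
Corbett Unified SD: ($809,166 − $91,000) × 0.01269 = $718,166 × 0.01269 = $9,113.52654
Hospital District: $809,166 × 0.00569 = $4,604.15454
Cedarvale Township: $809,166 × 0.00238 = $1,925.81508
Elkhorn County: $809,166 × 0.0094 = $7,606.1604
Total = $23,249.65656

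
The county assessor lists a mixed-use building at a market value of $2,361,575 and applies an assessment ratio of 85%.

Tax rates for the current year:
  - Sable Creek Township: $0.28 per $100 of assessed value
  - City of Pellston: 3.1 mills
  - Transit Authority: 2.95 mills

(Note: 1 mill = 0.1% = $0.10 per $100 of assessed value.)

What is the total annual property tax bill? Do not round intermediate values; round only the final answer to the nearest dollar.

Assessed value = $2,361,575 × 0.85 = $2,007,338.75
Sable Creek Township: $2,007,338.75 × 0.0028 = $5,620.5485
City of Pellston: $2,007,338.75 × 0.0031 = $6,222.750125
Transit Authority: $2,007,338.75 × 0.00295 = $5,921.6493125
Total = $17,764.9479375

$17,765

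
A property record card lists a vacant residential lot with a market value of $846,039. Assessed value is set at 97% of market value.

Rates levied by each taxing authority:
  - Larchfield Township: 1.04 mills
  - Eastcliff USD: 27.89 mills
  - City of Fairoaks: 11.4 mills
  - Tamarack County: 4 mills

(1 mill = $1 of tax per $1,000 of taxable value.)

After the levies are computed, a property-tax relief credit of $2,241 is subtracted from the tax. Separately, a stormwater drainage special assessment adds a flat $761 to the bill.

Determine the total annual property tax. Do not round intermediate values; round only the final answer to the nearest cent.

$34,899.76

Assessed value = $846,039 × 0.97 = $820,657.83
Larchfield Township: $820,657.83 × 0.00104 = $853.4841432
Eastcliff USD: $820,657.83 × 0.02789 = $22,888.1468787
City of Fairoaks: $820,657.83 × 0.0114 = $9,355.499262
Tamarack County: $820,657.83 × 0.004 = $3,282.63132
Levies subtotal = $36,379.7616039
After credit = $36,379.7616039 − $2,241 = $34,138.7616039
Total = $34,138.7616039 + $761 = $34,899.7616039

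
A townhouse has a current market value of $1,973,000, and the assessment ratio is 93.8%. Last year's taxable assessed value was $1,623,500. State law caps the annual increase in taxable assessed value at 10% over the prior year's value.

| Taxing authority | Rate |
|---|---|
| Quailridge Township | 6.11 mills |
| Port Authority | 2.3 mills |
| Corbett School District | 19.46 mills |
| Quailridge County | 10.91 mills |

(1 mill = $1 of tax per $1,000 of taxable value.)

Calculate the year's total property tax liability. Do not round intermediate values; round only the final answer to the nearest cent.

Uncapped assessed value = $1,973,000 × 0.938 = $1,850,674
Cap limit = $1,623,500 × 1.1 = $1,785,850
Taxable assessed value = min($1,850,674, $1,785,850) = $1,785,850 (cap binds)
Quailridge Township: $1,785,850 × 0.00611 = $10,911.5435
Port Authority: $1,785,850 × 0.0023 = $4,107.455
Corbett School District: $1,785,850 × 0.01946 = $34,752.641
Quailridge County: $1,785,850 × 0.01091 = $19,483.6235
Total = $69,255.263

$69,255.26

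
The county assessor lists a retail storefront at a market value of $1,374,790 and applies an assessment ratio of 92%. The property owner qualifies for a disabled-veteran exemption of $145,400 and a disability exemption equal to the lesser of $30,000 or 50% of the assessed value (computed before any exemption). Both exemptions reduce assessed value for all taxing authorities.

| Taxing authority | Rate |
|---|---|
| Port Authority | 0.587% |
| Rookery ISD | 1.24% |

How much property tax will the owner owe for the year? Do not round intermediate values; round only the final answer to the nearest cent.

Assessed value = $1,374,790 × 0.92 = $1,264,806.8
Disability exemption = min($30,000, 50% × $1,264,806.8) = min($30,000, $632,403.4) = $30,000 (dollar cap binds)
Taxable value = $1,264,806.8 − $145,400 − $30,000 = $1,089,406.8
Port Authority: $1,089,406.8 × 0.00587 = $6,394.817916
Rookery ISD: $1,089,406.8 × 0.0124 = $13,508.64432
Total = $19,903.462236

$19,903.46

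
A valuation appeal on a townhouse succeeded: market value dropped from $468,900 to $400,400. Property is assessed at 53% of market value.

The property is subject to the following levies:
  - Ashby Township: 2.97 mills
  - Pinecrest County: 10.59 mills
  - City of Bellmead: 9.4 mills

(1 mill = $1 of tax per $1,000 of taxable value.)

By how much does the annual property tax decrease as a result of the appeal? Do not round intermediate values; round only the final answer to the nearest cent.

Old assessed value = $468,900 × 0.53 = $248,517
New assessed value = $400,400 × 0.53 = $212,212
Combined rate = 0.00297 + 0.01059 + 0.0094 = 0.02296
Old tax = $248,517 × 0.02296 = $5,705.95032
New tax = $212,212 × 0.02296 = $4,872.38752
Reduction = $5,705.95032 − $4,872.38752 = $833.5628

$833.56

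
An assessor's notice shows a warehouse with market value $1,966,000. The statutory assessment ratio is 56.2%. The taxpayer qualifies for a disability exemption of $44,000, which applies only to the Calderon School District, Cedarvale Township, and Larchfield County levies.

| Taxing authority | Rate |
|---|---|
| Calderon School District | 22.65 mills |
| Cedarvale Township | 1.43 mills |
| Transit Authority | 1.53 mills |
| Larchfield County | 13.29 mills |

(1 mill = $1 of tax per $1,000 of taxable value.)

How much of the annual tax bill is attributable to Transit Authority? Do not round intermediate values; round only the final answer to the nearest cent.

Assessed value = $1,966,000 × 0.562 = $1,104,892
Transit Authority taxable value = $1,104,892 (exemption does not apply)
Transit Authority levy = $1,104,892 × 0.00153 = $1,690.48476

$1,690.48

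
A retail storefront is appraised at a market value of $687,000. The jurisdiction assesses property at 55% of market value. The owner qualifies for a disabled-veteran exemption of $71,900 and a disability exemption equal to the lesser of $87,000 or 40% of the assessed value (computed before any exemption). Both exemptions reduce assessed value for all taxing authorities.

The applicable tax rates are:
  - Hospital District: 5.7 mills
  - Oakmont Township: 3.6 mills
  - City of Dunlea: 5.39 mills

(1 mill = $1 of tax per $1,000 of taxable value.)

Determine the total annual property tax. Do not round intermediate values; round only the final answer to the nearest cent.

Assessed value = $687,000 × 0.55 = $377,850
Disability exemption = min($87,000, 40% × $377,850) = min($87,000, $151,140) = $87,000 (dollar cap binds)
Taxable value = $377,850 − $71,900 − $87,000 = $218,950
Hospital District: $218,950 × 0.0057 = $1,248.015
Oakmont Township: $218,950 × 0.0036 = $788.22
City of Dunlea: $218,950 × 0.00539 = $1,180.1405
Total = $3,216.3755

$3,216.38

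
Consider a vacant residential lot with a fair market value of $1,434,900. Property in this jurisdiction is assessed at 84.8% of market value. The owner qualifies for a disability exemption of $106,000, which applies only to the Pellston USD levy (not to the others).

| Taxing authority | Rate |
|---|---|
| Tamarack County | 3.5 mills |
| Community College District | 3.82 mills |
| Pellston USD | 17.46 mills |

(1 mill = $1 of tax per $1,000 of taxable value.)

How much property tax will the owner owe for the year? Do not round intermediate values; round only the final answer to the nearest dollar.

Assessed value = $1,434,900 × 0.848 = $1,216,795.2
Tamarack County: $1,216,795.2 × 0.0035 = $4,258.7832
Community College District: $1,216,795.2 × 0.00382 = $4,648.157664
Pellston USD: ($1,216,795.2 − $106,000) × 0.01746 = $1,110,795.2 × 0.01746 = $19,394.484192
Total = $28,301.425056

$28,301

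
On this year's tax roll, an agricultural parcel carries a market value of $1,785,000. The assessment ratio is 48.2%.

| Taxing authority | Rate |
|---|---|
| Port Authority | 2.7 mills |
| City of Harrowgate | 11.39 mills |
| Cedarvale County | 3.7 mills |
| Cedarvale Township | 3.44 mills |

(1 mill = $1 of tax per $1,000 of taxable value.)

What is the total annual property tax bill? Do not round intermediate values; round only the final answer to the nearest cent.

$18,265.66

Assessed value = $1,785,000 × 0.482 = $860,370
Port Authority: $860,370 × 0.0027 = $2,322.999
City of Harrowgate: $860,370 × 0.01139 = $9,799.6143
Cedarvale County: $860,370 × 0.0037 = $3,183.369
Cedarvale Township: $860,370 × 0.00344 = $2,959.6728
Total = $2,322.999 + $9,799.6143 + $3,183.369 + $2,959.6728 = $18,265.6551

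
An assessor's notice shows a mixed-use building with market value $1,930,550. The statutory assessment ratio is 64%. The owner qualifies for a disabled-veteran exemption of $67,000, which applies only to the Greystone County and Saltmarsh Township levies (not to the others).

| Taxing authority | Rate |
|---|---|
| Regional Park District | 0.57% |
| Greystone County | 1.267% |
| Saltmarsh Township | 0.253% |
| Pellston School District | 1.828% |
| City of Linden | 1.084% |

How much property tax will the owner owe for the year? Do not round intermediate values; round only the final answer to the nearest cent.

Assessed value = $1,930,550 × 0.64 = $1,235,552
Regional Park District: $1,235,552 × 0.0057 = $7,042.6464
Greystone County: ($1,235,552 − $67,000) × 0.01267 = $1,168,552 × 0.01267 = $14,805.55384
Saltmarsh Township: ($1,235,552 − $67,000) × 0.00253 = $1,168,552 × 0.00253 = $2,956.43656
Pellston School District: $1,235,552 × 0.01828 = $22,585.89056
City of Linden: $1,235,552 × 0.01084 = $13,393.38368
Total = $60,783.91104

$60,783.91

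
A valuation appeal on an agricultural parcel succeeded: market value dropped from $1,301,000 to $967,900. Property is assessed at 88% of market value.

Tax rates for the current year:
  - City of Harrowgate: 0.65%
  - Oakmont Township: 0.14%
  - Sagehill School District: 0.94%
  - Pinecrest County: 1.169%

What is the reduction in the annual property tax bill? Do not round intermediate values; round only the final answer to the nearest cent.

$8,497.78

Old assessed value = $1,301,000 × 0.88 = $1,144,880
New assessed value = $967,900 × 0.88 = $851,752
Combined rate = 0.0065 + 0.0014 + 0.0094 + 0.01169 = 0.02899
Old tax = $1,144,880 × 0.02899 = $33,190.0712
New tax = $851,752 × 0.02899 = $24,692.29048
Reduction = $33,190.0712 − $24,692.29048 = $8,497.78072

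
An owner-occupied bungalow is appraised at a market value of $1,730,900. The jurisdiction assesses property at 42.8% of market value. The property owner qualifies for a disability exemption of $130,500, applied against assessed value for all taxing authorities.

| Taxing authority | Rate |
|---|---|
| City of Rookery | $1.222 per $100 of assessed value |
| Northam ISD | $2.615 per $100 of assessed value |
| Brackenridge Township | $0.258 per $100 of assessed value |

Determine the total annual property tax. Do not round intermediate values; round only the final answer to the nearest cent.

$24,992.82

Assessed value = $1,730,900 × 0.428 = $740,825.2
Taxable value = $740,825.2 − $130,500 = $610,325.2
City of Rookery: $610,325.2 × 0.01222 = $7,458.173944
Northam ISD: $610,325.2 × 0.02615 = $15,960.00398
Brackenridge Township: $610,325.2 × 0.00258 = $1,574.639016
Total = $7,458.173944 + $15,960.00398 + $1,574.639016 = $24,992.81694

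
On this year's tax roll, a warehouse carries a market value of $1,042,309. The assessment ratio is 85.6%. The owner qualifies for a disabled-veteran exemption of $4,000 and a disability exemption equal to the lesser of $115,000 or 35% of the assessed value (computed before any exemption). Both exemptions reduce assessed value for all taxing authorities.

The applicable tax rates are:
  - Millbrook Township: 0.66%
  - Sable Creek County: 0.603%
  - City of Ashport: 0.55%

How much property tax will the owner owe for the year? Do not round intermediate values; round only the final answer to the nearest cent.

Assessed value = $1,042,309 × 0.856 = $892,216.504
Disability exemption = min($115,000, 35% × $892,216.504) = min($115,000, $312,275.7764) = $115,000 (dollar cap binds)
Taxable value = $892,216.504 − $4,000 − $115,000 = $773,216.504
Millbrook Township: $773,216.504 × 0.0066 = $5,103.2289264
Sable Creek County: $773,216.504 × 0.00603 = $4,662.49551912
City of Ashport: $773,216.504 × 0.0055 = $4,252.690772
Total = $14,018.41521752

$14,018.42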